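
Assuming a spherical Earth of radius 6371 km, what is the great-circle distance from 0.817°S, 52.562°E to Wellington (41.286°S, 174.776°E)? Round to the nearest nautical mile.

6786 nmi

Δλ = 174.776 − 52.562 = 122.214°.
Δφ = -41.286 − -0.817 = -40.469°.
a = sin²(Δφ/2) + cos φ₁ · cos φ₂ · sin²(Δλ/2) = 0.695562.
c = 2·atan2(√a, √(1−a)) = 1.97265 rad → d = 6371·c ≈ 12567.74 km ≈ 6786.04 nmi.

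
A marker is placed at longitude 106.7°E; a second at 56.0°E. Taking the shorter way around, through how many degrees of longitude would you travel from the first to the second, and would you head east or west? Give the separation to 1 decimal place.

50.7° west

Raw difference: 56.0 − 106.7 = -50.7°.
Normalise into (−180°, 180°]: -50.7° stays -50.7°.
Negative ⇒ the second point lies to the west; separation 50.7°.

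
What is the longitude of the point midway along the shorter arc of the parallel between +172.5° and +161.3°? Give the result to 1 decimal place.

+166.9°

Signed shortest Δλ from +172.5° to +161.3° is -11.2°.
Midpoint longitude = +172.5° + (-11.2°)/2 = +172.5° − 5.6° = +166.9°.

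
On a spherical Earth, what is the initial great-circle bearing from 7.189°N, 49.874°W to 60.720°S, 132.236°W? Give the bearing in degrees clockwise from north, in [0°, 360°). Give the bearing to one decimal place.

209.0°

Δλ = -132.236 − -49.874 = -82.362°.
θ = atan2( sin Δλ · cos φ₂ , cos φ₁ · sin φ₂ − sin φ₁ · cos φ₂ · cos Δλ )
  = atan2(-0.48474, -0.87352) = -150.973° → normalised to [0°, 360°): 209.027°.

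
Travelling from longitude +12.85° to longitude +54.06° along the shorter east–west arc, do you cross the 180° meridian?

Signed shortest Δλ = ((54.06 − 12.85 + 180) mod 360) − 180 = 41.21°.
Going east by 41.21° from +12.85° reaches +54.06° without touching 180°.

No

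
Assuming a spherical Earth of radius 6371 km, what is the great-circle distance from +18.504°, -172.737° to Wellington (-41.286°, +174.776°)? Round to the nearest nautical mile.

3657 nmi

Δλ = 174.776 − -172.737 = 347.513°; wrapped into (−180°, 180°]: -12.487°.
Δφ = -41.286 − 18.504 = -59.790°.
a = sin²(Δφ/2) + cos φ₁ · cos φ₂ · sin²(Δλ/2) = 0.256843.
c = 2·atan2(√a, √(1−a)) = 1.06293 rad → d = 6371·c ≈ 6771.92 km ≈ 3656.54 nmi.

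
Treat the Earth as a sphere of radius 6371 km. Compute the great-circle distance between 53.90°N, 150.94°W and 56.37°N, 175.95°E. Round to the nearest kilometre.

2102 km

Δλ = 175.95 − -150.94 = 326.89°; wrapped into (−180°, 180°]: -33.11°.
Δφ = 56.37 − 53.90 = 2.47°.
a = sin²(Δφ/2) + cos φ₁ · cos φ₂ · sin²(Δλ/2) = 0.026957.
c = 2·atan2(√a, √(1−a)) = 0.32987 rad → d = 6371·c ≈ 2101.59 km.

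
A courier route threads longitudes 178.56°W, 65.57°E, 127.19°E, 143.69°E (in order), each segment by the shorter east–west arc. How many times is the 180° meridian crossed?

1

Leg 1: -178.56° → +65.57°, shortest Δλ = -115.87° (west) — crosses 180°.
Leg 2: +65.57° → +127.19°, shortest Δλ = 61.62° (east) — does not cross 180°.
Leg 3: +127.19° → +143.69°, shortest Δλ = 16.5° (east) — does not cross 180°.
Total crossings: 1.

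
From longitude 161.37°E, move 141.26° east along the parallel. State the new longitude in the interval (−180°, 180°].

Start at +161.37°; shift +141.26° → +302.63°.
+302.63° lies outside (−180°, 180°]; subtract 360° → -57.37°.

57.37°W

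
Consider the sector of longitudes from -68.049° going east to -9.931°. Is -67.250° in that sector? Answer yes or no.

Band width going east from -68.049° to -9.931°: ((-9.931 − -68.049) mod 360) = 58.118°.
Offset of -67.250° east of the west edge: ((-67.250 − -68.049) mod 360) = 0.799°.
0.799° ≤ 58.118° ⇒ inside.

Yes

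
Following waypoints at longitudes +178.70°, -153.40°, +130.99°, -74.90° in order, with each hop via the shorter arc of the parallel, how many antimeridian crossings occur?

Leg 1: +178.70° → -153.40°, shortest Δλ = 27.9° (east) — crosses 180°.
Leg 2: -153.40° → +130.99°, shortest Δλ = -75.61° (west) — crosses 180°.
Leg 3: +130.99° → -74.90°, shortest Δλ = 154.11° (east) — crosses 180°.
Total crossings: 3.

3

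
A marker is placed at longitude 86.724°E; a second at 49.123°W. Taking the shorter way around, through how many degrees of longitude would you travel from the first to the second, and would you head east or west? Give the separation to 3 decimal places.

135.847° west

Raw difference: -49.123 − 86.724 = -135.847°.
Normalise into (−180°, 180°]: -135.847° stays -135.847°.
Negative ⇒ the second point lies to the west; separation 135.847°.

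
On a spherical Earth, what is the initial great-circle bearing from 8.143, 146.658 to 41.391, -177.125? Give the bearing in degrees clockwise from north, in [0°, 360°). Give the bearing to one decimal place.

Δλ = -177.125 − 146.658 = -323.783°; wrapped into (−180°, 180°]: 36.217°.
θ = atan2( sin Δλ · cos φ₂ , cos φ₁ · sin φ₂ − sin φ₁ · cos φ₂ · cos Δλ )
  = atan2(0.44326, 0.56880) = 37.929° → normalised to [0°, 360°): 37.929°.

37.9°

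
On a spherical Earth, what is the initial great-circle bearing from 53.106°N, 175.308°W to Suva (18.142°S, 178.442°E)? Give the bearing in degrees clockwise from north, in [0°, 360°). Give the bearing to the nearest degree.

186°

Δλ = 178.442 − -175.308 = 353.750°; wrapped into (−180°, 180°]: -6.250°.
θ = atan2( sin Δλ · cos φ₂ , cos φ₁ · sin φ₂ − sin φ₁ · cos φ₂ · cos Δλ )
  = atan2(-0.10345, -0.94240) = -173.735° → normalised to [0°, 360°): 186.265°.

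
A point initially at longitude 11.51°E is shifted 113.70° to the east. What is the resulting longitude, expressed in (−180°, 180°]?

Start at +11.51°; shift +113.70° → +125.21°.
+125.21° already lies in (−180°, 180°].

125.21°E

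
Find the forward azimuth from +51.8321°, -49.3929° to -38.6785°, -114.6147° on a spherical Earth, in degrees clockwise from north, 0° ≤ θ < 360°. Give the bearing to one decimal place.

227.8°

Δλ = -114.6147 − -49.3929 = -65.2218°.
θ = atan2( sin Δλ · cos φ₂ , cos φ₁ · sin φ₂ − sin φ₁ · cos φ₂ · cos Δλ )
  = atan2(-0.70879, -0.64343) = -132.233° → normalised to [0°, 360°): 227.767°.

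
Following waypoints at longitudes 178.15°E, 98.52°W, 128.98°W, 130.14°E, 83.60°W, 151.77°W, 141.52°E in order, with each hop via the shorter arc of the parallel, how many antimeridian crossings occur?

4

Leg 1: +178.15° → -98.52°, shortest Δλ = 83.33° (east) — crosses 180°.
Leg 2: -98.52° → -128.98°, shortest Δλ = -30.46° (west) — does not cross 180°.
Leg 3: -128.98° → +130.14°, shortest Δλ = -100.88° (west) — crosses 180°.
Leg 4: +130.14° → -83.60°, shortest Δλ = 146.26° (east) — crosses 180°.
Leg 5: -83.60° → -151.77°, shortest Δλ = -68.17° (west) — does not cross 180°.
Leg 6: -151.77° → +141.52°, shortest Δλ = -66.71° (west) — crosses 180°.
Total crossings: 4.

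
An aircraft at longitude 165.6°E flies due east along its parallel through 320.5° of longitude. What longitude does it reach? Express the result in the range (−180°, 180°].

126.1°E

Start at +165.6°; shift +320.5° → +486.1°.
+486.1° lies outside (−180°, 180°]; subtract 360° → +126.1°.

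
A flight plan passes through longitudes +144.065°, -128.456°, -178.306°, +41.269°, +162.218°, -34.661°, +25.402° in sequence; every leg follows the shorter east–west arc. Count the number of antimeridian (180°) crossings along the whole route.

Leg 1: +144.065° → -128.456°, shortest Δλ = 87.479° (east) — crosses 180°.
Leg 2: -128.456° → -178.306°, shortest Δλ = -49.85° (west) — does not cross 180°.
Leg 3: -178.306° → +41.269°, shortest Δλ = -140.425° (west) — crosses 180°.
Leg 4: +41.269° → +162.218°, shortest Δλ = 120.949° (east) — does not cross 180°.
Leg 5: +162.218° → -34.661°, shortest Δλ = 163.121° (east) — crosses 180°.
Leg 6: -34.661° → +25.402°, shortest Δλ = 60.063° (east) — does not cross 180°.
Total crossings: 3.

3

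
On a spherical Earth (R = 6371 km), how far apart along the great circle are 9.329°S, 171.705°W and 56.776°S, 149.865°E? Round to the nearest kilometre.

6227 km

Δλ = 149.865 − -171.705 = 321.570°; wrapped into (−180°, 180°]: -38.430°.
Δφ = -56.776 − -9.329 = -47.447°.
a = sin²(Δφ/2) + cos φ₁ · cos φ₂ · sin²(Δλ/2) = 0.220427.
c = 2·atan2(√a, √(1−a)) = 0.97744 rad → d = 6371·c ≈ 6227.27 km.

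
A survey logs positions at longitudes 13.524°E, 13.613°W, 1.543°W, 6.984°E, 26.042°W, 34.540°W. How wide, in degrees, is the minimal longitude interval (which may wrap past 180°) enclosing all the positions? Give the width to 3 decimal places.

Sort the longitudes: -34.540°, -26.042°, -13.613°, -1.543°, +6.984°, +13.524°.
Eastward gaps between consecutive values (wrapping around): 8.498°, 12.429°, 12.070°, 8.527°, 6.540°, 311.936°.
Largest gap = 311.936° ⇒ minimal covering band is its complement: 360° − 311.936° = 48.064°.
Band runs from -34.540° eastward to +13.524°.

48.064°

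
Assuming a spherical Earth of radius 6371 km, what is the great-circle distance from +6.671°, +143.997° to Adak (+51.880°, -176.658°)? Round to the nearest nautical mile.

3336 nmi

Δλ = -176.658 − 143.997 = -320.655°; wrapped into (−180°, 180°]: 39.345°.
Δφ = 51.880 − 6.671 = 45.209°.
a = sin²(Δφ/2) + cos φ₁ · cos φ₂ · sin²(Δλ/2) = 0.217224.
c = 2·atan2(√a, √(1−a)) = 0.96969 rad → d = 6371·c ≈ 6177.92 km ≈ 3335.81 nmi.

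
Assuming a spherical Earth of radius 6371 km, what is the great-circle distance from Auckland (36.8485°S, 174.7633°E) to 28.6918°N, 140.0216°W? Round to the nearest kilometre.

8682 km

Δλ = -140.0216 − 174.7633 = -314.7849°; wrapped into (−180°, 180°]: 45.2151°.
Δφ = 28.6918 − -36.8485 = 65.5403°.
a = sin²(Δφ/2) + cos φ₁ · cos φ₂ · sin²(Δλ/2) = 0.396708.
c = 2·atan2(√a, √(1−a)) = 1.36271 rad → d = 6371·c ≈ 8681.85 km.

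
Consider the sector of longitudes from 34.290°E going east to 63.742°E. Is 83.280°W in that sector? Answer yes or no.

Band width going east from +34.290° to +63.742°: ((63.742 − 34.290) mod 360) = 29.452°.
Offset of -83.280° east of the west edge: ((-83.280 − 34.290) mod 360) = 242.430°.
242.430° > 29.452° ⇒ outside.

No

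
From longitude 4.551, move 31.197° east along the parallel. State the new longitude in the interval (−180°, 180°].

+35.748°

Start at +4.551°; shift +31.197° → +35.748°.
+35.748° already lies in (−180°, 180°].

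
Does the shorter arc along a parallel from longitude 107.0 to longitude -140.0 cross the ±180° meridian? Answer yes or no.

Yes

Naïve |-140.0 − 107.0| = 247.0° > 180°, so the shorter arc goes the other way round — across 180°.
Signed shortest Δλ = ((-140.0 − 107.0 + 180) mod 360) − 180 = 113.0°.
Going east by 113.0° from +107.0° passes through 180° before reaching -140.0°.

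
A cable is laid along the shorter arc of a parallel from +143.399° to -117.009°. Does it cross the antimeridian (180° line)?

Yes

Naïve |-117.009 − 143.399| = 260.408° > 180°, so the shorter arc goes the other way round — across 180°.
Signed shortest Δλ = ((-117.009 − 143.399 + 180) mod 360) − 180 = 99.592°.
Going east by 99.592° from +143.399° passes through 180° before reaching -117.009°.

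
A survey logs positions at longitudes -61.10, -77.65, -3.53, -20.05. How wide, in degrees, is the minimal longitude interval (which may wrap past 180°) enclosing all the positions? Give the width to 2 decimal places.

74.12°

Sort the longitudes: -77.65°, -61.10°, -20.05°, -3.53°.
Eastward gaps between consecutive values (wrapping around): 16.55°, 41.05°, 16.52°, 285.88°.
Largest gap = 285.88° ⇒ minimal covering band is its complement: 360° − 285.88° = 74.12°.
Band runs from -77.65° eastward to -3.53°.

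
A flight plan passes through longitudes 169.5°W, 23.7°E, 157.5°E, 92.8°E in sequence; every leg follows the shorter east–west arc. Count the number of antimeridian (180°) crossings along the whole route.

Leg 1: -169.5° → +23.7°, shortest Δλ = -166.8° (west) — crosses 180°.
Leg 2: +23.7° → +157.5°, shortest Δλ = 133.8° (east) — does not cross 180°.
Leg 3: +157.5° → +92.8°, shortest Δλ = -64.7° (west) — does not cross 180°.
Total crossings: 1.

1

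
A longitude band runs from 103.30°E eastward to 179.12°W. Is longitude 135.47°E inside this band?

Band width going east from +103.30° to -179.12°: ((-179.12 − 103.30) mod 360) = 77.58°.
Offset of +135.47° east of the west edge: ((135.47 − 103.30) mod 360) = 32.17°.
32.17° ≤ 77.58° ⇒ inside.

Yes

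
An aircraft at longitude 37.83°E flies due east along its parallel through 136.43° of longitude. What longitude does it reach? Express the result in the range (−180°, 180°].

174.26°E

Start at +37.83°; shift +136.43° → +174.26°.
+174.26° already lies in (−180°, 180°].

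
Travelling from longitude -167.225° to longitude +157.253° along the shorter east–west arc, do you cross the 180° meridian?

Naïve |157.253 − -167.225| = 324.478° > 180°, so the shorter arc goes the other way round — across 180°.
Signed shortest Δλ = ((157.253 − -167.225 + 180) mod 360) − 180 = -35.522°.
Going west by 35.522° from -167.225° passes through 180° before reaching +157.253°.

Yes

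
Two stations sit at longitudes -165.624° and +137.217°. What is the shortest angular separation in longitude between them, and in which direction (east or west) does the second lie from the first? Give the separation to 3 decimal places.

57.159° west

Raw difference: 137.217 − -165.624 = 302.841°.
Normalise into (−180°, 180°]: 302.841° − 360° = -57.159°.
Negative ⇒ the second point lies to the west; separation 57.159°.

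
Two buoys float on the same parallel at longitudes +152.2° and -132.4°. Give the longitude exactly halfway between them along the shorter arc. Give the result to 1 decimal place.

-170.1°

Signed shortest Δλ from +152.2° to -132.4° is +75.4°.
Midpoint longitude = +152.2° + (+75.4°)/2 = +152.2° + 37.7° = +189.9°.
Normalise into (−180°, 180°]: -170.1°.
(The naïve average (+152.2 + -132.4)/2 = 9.9° is on the wrong side of the globe.)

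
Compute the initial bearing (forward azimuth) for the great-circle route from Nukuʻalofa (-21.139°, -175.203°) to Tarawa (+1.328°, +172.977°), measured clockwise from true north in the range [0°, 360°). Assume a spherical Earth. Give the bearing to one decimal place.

Δλ = 172.977 − -175.203 = 348.180°; wrapped into (−180°, 180°]: -11.820°.
θ = atan2( sin Δλ · cos φ₂ , cos φ₁ · sin φ₂ − sin φ₁ · cos φ₂ · cos Δλ )
  = atan2(-0.20478, 0.37451) = -28.670° → normalised to [0°, 360°): 331.330°.

331.3°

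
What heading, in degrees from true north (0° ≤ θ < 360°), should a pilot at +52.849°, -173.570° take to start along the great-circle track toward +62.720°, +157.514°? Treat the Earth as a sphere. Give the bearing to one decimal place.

Δλ = 157.514 − -173.570 = 331.084°; wrapped into (−180°, 180°]: -28.916°.
θ = atan2( sin Δλ · cos φ₂ , cos φ₁ · sin φ₂ − sin φ₁ · cos φ₂ · cos Δλ )
  = atan2(-0.22162, 0.21697) = -45.607° → normalised to [0°, 360°): 314.393°.

314.4°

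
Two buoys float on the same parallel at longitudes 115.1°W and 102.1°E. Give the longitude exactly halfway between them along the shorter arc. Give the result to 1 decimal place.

Signed shortest Δλ from -115.1° to +102.1° is -142.8°.
Midpoint longitude = -115.1° + (-142.8°)/2 = -115.1° − 71.4° = -186.5°.
Normalise into (−180°, 180°]: +173.5°.
(The naïve average (-115.1 + +102.1)/2 = -6.5° is on the wrong side of the globe.)

173.5°E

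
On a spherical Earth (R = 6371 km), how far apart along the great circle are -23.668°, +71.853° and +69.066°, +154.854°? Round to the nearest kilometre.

Δλ = 154.854 − 71.853 = 83.001°.
Δφ = 69.066 − -23.668 = 92.734°.
a = sin²(Δφ/2) + cos φ₁ · cos φ₂ · sin²(Δλ/2) = 0.667532.
c = 2·atan2(√a, √(1−a)) = 1.91247 rad → d = 6371·c ≈ 12184.34 km.

12184 km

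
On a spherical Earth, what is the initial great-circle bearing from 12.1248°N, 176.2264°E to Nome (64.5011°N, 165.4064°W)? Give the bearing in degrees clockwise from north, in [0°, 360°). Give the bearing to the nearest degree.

10°

Δλ = -165.4064 − 176.2264 = -341.6328°; wrapped into (−180°, 180°]: 18.3672°.
θ = atan2( sin Δλ · cos φ₂ , cos φ₁ · sin φ₂ − sin φ₁ · cos φ₂ · cos Δλ )
  = atan2(0.13565, 0.79664) = 9.664° → normalised to [0°, 360°): 9.664°.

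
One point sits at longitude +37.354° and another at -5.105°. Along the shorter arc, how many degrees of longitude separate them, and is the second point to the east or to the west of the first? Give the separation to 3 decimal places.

42.459° west

Raw difference: -5.105 − 37.354 = -42.459°.
Normalise into (−180°, 180°]: -42.459° stays -42.459°.
Negative ⇒ the second point lies to the west; separation 42.459°.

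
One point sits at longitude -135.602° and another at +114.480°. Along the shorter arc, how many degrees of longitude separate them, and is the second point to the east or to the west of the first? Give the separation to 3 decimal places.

Raw difference: 114.480 − -135.602 = 250.082°.
Normalise into (−180°, 180°]: 250.082° − 360° = -109.918°.
Negative ⇒ the second point lies to the west; separation 109.918°.

109.918° west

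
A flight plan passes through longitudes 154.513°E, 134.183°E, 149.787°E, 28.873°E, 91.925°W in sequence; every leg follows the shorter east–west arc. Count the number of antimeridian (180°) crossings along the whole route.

0

Leg 1: +154.513° → +134.183°, shortest Δλ = -20.33° (west) — does not cross 180°.
Leg 2: +134.183° → +149.787°, shortest Δλ = 15.604° (east) — does not cross 180°.
Leg 3: +149.787° → +28.873°, shortest Δλ = -120.914° (west) — does not cross 180°.
Leg 4: +28.873° → -91.925°, shortest Δλ = -120.798° (west) — does not cross 180°.
Total crossings: 0.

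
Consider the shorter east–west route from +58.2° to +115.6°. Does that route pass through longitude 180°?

Signed shortest Δλ = ((115.6 − 58.2 + 180) mod 360) − 180 = 57.4°.
Going east by 57.4° from +58.2° reaches +115.6° without touching 180°.

No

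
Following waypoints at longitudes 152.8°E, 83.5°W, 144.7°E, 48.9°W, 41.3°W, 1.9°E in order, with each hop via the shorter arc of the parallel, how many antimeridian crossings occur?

Leg 1: +152.8° → -83.5°, shortest Δλ = 123.7° (east) — crosses 180°.
Leg 2: -83.5° → +144.7°, shortest Δλ = -131.8° (west) — crosses 180°.
Leg 3: +144.7° → -48.9°, shortest Δλ = 166.4° (east) — crosses 180°.
Leg 4: -48.9° → -41.3°, shortest Δλ = 7.6° (east) — does not cross 180°.
Leg 5: -41.3° → +1.9°, shortest Δλ = 43.2° (east) — does not cross 180°.
Total crossings: 3.

3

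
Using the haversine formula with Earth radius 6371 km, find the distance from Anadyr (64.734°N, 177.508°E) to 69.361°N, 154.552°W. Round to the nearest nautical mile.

703 nmi

Δλ = -154.552 − 177.508 = -332.060°; wrapped into (−180°, 180°]: 27.940°.
Δφ = 69.361 − 64.734 = 4.627°.
a = sin²(Δφ/2) + cos φ₁ · cos φ₂ · sin²(Δλ/2) = 0.010398.
c = 2·atan2(√a, √(1−a)) = 0.20429 rad → d = 6371·c ≈ 1301.54 km ≈ 702.78 nmi.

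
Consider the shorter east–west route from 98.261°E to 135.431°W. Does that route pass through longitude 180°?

Naïve |-135.431 − 98.261| = 233.692° > 180°, so the shorter arc goes the other way round — across 180°.
Signed shortest Δλ = ((-135.431 − 98.261 + 180) mod 360) − 180 = 126.308°.
Going east by 126.308° from +98.261° passes through 180° before reaching -135.431°.

Yes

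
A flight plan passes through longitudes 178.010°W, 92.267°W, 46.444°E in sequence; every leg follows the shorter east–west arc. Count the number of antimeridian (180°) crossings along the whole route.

Leg 1: -178.010° → -92.267°, shortest Δλ = 85.743° (east) — does not cross 180°.
Leg 2: -92.267° → +46.444°, shortest Δλ = 138.711° (east) — does not cross 180°.
Total crossings: 0.

0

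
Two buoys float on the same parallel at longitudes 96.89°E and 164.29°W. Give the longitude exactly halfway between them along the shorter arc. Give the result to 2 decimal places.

Signed shortest Δλ from +96.89° to -164.29° is +98.82°.
Midpoint longitude = +96.89° + (+98.82°)/2 = +96.89° + 49.41° = +146.30°.
(The naïve average (+96.89 + -164.29)/2 = -33.7° is on the wrong side of the globe.)

146.30°E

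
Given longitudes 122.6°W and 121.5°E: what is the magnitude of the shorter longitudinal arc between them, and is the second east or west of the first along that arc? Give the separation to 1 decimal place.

Raw difference: 121.5 − -122.6 = 244.1°.
Normalise into (−180°, 180°]: 244.1° − 360° = -115.9°.
Negative ⇒ the second point lies to the west; separation 115.9°.

115.9° west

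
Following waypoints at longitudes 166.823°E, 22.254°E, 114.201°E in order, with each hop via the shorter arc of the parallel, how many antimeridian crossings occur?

Leg 1: +166.823° → +22.254°, shortest Δλ = -144.569° (west) — does not cross 180°.
Leg 2: +22.254° → +114.201°, shortest Δλ = 91.947° (east) — does not cross 180°.
Total crossings: 0.

0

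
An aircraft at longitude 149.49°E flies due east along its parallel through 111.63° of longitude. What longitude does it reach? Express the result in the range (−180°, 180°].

98.88°W

Start at +149.49°; shift +111.63° → +261.12°.
+261.12° lies outside (−180°, 180°]; subtract 360° → -98.88°.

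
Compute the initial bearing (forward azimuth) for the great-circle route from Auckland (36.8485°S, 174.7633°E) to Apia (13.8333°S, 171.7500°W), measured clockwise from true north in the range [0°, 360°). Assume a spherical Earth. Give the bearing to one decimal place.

31.1°

Δλ = -171.7500 − 174.7633 = -346.5133°; wrapped into (−180°, 180°]: 13.4867°.
θ = atan2( sin Δλ · cos φ₂ , cos φ₁ · sin φ₂ − sin φ₁ · cos φ₂ · cos Δλ )
  = atan2(0.22646, 0.37492) = 31.133° → normalised to [0°, 360°): 31.133°.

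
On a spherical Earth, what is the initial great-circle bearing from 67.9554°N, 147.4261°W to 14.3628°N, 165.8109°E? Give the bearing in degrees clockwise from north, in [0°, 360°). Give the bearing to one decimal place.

233.5°

Δλ = 165.8109 − -147.4261 = 313.2370°; wrapped into (−180°, 180°]: -46.7630°.
θ = atan2( sin Δλ · cos φ₂ , cos φ₁ · sin φ₂ − sin φ₁ · cos φ₂ · cos Δλ )
  = atan2(-0.70576, -0.52199) = -126.487° → normalised to [0°, 360°): 233.513°.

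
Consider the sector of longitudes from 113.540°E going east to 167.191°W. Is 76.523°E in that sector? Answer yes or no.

No

Band width going east from +113.540° to -167.191°: ((-167.191 − 113.540) mod 360) = 79.269°.
Offset of +76.523° east of the west edge: ((76.523 − 113.540) mod 360) = 322.983°.
322.983° > 79.269° ⇒ outside.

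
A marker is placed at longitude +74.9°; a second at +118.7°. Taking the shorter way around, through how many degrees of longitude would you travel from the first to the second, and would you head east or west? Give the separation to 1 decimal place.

43.8° east

Raw difference: 118.7 − 74.9 = 43.8°.
Normalise into (−180°, 180°]: 43.8° stays 43.8°.
Positive ⇒ the second point lies to the east; separation 43.8°.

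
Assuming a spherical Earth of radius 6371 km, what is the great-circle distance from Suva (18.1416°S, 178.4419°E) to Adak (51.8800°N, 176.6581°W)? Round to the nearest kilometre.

Δλ = -176.6581 − 178.4419 = -355.1000°; wrapped into (−180°, 180°]: 4.9000°.
Δφ = 51.8800 − -18.1416 = 70.0216°.
a = sin²(Δφ/2) + cos φ₁ · cos φ₂ · sin²(Δλ/2) = 0.330239.
c = 2·atan2(√a, √(1−a)) = 1.22439 rad → d = 6371·c ≈ 7800.57 km.

7801 km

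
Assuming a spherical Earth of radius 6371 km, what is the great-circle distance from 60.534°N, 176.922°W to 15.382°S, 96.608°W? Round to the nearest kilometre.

Δλ = -96.608 − -176.922 = 80.314°.
Δφ = -15.382 − 60.534 = -75.916°.
a = sin²(Δφ/2) + cos φ₁ · cos φ₂ · sin²(Δλ/2) = 0.575572.
c = 2·atan2(√a, √(1−a)) = 1.72252 rad → d = 6371·c ≈ 10974.19 km.

10974 km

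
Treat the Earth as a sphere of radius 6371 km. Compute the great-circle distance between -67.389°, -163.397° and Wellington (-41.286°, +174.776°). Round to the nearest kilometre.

Δλ = 174.776 − -163.397 = 338.173°; wrapped into (−180°, 180°]: -21.827°.
Δφ = -41.286 − -67.389 = 26.103°.
a = sin²(Δφ/2) + cos φ₁ · cos φ₂ · sin²(Δλ/2) = 0.061353.
c = 2·atan2(√a, √(1−a)) = 0.50060 rad → d = 6371·c ≈ 3189.34 km.

3189 km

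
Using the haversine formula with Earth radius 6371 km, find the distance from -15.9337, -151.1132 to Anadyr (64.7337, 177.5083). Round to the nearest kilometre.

Δλ = 177.5083 − -151.1132 = 328.6215°; wrapped into (−180°, 180°]: -31.3785°.
Δφ = 64.7337 − -15.9337 = 80.6674°.
a = sin²(Δφ/2) + cos φ₁ · cos φ₂ · sin²(Δλ/2) = 0.448931.
c = 2·atan2(√a, √(1−a)) = 1.46848 rad → d = 6371·c ≈ 9355.68 km.

9356 km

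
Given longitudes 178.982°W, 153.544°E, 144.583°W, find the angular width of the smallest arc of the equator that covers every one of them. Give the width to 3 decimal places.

61.873°

Sort the longitudes: -178.982°, -144.583°, +153.544°.
Eastward gaps between consecutive values (wrapping around): 34.399°, 298.127°, 27.474°.
Largest gap = 298.127° ⇒ minimal covering band is its complement: 360° − 298.127° = 61.873°.
Band runs from +153.544° eastward to -144.583°, crossing the antimeridian.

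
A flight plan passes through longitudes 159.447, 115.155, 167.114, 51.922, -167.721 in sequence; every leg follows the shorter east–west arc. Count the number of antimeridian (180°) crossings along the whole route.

Leg 1: +159.447° → +115.155°, shortest Δλ = -44.292° (west) — does not cross 180°.
Leg 2: +115.155° → +167.114°, shortest Δλ = 51.959° (east) — does not cross 180°.
Leg 3: +167.114° → +51.922°, shortest Δλ = -115.192° (west) — does not cross 180°.
Leg 4: +51.922° → -167.721°, shortest Δλ = 140.357° (east) — crosses 180°.
Total crossings: 1.

1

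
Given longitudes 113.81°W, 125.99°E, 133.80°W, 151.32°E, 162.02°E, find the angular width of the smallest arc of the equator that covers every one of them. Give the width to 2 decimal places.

Sort the longitudes: -133.80°, -113.81°, +125.99°, +151.32°, +162.02°.
Eastward gaps between consecutive values (wrapping around): 19.99°, 239.80°, 25.33°, 10.70°, 64.18°.
Largest gap = 239.80° ⇒ minimal covering band is its complement: 360° − 239.80° = 120.20°.
Band runs from +125.99° eastward to -113.81°, crossing the antimeridian.

120.20°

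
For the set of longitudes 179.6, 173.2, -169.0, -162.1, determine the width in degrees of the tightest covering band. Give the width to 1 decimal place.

24.7°

Sort the longitudes: -169.0°, -162.1°, +173.2°, +179.6°.
Eastward gaps between consecutive values (wrapping around): 6.9°, 335.3°, 6.4°, 11.4°.
Largest gap = 335.3° ⇒ minimal covering band is its complement: 360° − 335.3° = 24.7°.
Band runs from +173.2° eastward to -162.1°, crossing the antimeridian.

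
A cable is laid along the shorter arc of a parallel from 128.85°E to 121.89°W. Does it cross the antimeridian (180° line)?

Yes

Naïve |-121.89 − 128.85| = 250.74° > 180°, so the shorter arc goes the other way round — across 180°.
Signed shortest Δλ = ((-121.89 − 128.85 + 180) mod 360) − 180 = 109.26°.
Going east by 109.26° from +128.85° passes through 180° before reaching -121.89°.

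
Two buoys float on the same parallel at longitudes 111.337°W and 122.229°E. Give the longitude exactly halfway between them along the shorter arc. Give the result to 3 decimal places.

Signed shortest Δλ from -111.337° to +122.229° is -126.434°.
Midpoint longitude = -111.337° + (-126.434°)/2 = -111.337° − 63.217° = -174.554°.
(The naïve average (-111.337 + +122.229)/2 = 5.446° is on the wrong side of the globe.)

174.554°W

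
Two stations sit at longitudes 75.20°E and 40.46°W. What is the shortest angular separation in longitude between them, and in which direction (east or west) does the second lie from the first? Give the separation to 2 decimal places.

Raw difference: -40.46 − 75.20 = -115.66°.
Normalise into (−180°, 180°]: -115.66° stays -115.66°.
Negative ⇒ the second point lies to the west; separation 115.66°.

115.66° west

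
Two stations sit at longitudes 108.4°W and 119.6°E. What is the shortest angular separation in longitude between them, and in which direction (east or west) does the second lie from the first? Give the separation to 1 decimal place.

Raw difference: 119.6 − -108.4 = 228.0°.
Normalise into (−180°, 180°]: 228.0° − 360° = -132.0°.
Negative ⇒ the second point lies to the west; separation 132.0°.

132.0° west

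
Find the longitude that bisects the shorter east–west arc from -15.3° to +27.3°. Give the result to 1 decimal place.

+6.0°

Signed shortest Δλ from -15.3° to +27.3° is +42.6°.
Midpoint longitude = -15.3° + (+42.6°)/2 = -15.3° + 21.3° = +6.0°.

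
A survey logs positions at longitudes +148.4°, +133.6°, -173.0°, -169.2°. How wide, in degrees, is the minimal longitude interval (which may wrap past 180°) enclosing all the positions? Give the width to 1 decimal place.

Sort the longitudes: -173.0°, -169.2°, +133.6°, +148.4°.
Eastward gaps between consecutive values (wrapping around): 3.8°, 302.8°, 14.8°, 38.6°.
Largest gap = 302.8° ⇒ minimal covering band is its complement: 360° − 302.8° = 57.2°.
Band runs from +133.6° eastward to -169.2°, crossing the antimeridian.

57.2°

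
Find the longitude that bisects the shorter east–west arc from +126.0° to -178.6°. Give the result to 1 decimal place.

+153.7°

Signed shortest Δλ from +126.0° to -178.6° is +55.4°.
Midpoint longitude = +126.0° + (+55.4°)/2 = +126.0° + 27.7° = +153.7°.
(The naïve average (+126.0 + -178.6)/2 = -26.3° is on the wrong side of the globe.)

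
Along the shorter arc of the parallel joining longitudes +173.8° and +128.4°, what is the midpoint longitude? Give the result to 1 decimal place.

+151.1°

Signed shortest Δλ from +173.8° to +128.4° is -45.4°.
Midpoint longitude = +173.8° + (-45.4°)/2 = +173.8° − 22.7° = +151.1°.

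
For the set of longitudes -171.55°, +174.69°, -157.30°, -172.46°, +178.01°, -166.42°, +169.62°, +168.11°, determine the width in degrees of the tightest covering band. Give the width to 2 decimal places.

Sort the longitudes: -172.46°, -171.55°, -166.42°, -157.30°, +168.11°, +169.62°, +174.69°, +178.01°.
Eastward gaps between consecutive values (wrapping around): 0.91°, 5.13°, 9.12°, 325.41°, 1.51°, 5.07°, 3.32°, 9.53°.
Largest gap = 325.41° ⇒ minimal covering band is its complement: 360° − 325.41° = 34.59°.
Band runs from +168.11° eastward to -157.30°, crossing the antimeridian.

34.59°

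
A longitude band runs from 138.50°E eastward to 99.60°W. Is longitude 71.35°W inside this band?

No

Band width going east from +138.50° to -99.60°: ((-99.60 − 138.50) mod 360) = 121.90°.
Offset of -71.35° east of the west edge: ((-71.35 − 138.50) mod 360) = 150.15°.
150.15° > 121.90° ⇒ outside.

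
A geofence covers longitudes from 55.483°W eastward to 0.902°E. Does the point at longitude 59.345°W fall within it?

Band width going east from -55.483° to +0.902°: ((0.902 − -55.483) mod 360) = 56.385°.
Offset of -59.345° east of the west edge: ((-59.345 − -55.483) mod 360) = 356.138°.
356.138° > 56.385° ⇒ outside.

No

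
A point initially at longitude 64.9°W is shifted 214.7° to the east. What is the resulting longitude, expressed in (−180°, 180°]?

149.8°E

Start at -64.9°; shift +214.7° → +149.8°.
+149.8° already lies in (−180°, 180°].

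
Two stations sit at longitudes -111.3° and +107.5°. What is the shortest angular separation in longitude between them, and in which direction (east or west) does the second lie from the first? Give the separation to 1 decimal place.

141.2° west

Raw difference: 107.5 − -111.3 = 218.8°.
Normalise into (−180°, 180°]: 218.8° − 360° = -141.2°.
Negative ⇒ the second point lies to the west; separation 141.2°.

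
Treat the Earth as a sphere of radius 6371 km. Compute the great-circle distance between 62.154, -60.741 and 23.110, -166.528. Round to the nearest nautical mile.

Δλ = -166.528 − -60.741 = -105.787°.
Δφ = 23.110 − 62.154 = -39.044°.
a = sin²(Δφ/2) + cos φ₁ · cos φ₂ · sin²(Δλ/2) = 0.384916.
c = 2·atan2(√a, √(1−a)) = 1.33855 rad → d = 6371·c ≈ 8527.88 km ≈ 4604.69 nmi.

4605 nmi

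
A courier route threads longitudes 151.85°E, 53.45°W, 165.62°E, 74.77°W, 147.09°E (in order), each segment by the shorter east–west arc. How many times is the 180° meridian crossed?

4

Leg 1: +151.85° → -53.45°, shortest Δλ = 154.7° (east) — crosses 180°.
Leg 2: -53.45° → +165.62°, shortest Δλ = -140.93° (west) — crosses 180°.
Leg 3: +165.62° → -74.77°, shortest Δλ = 119.61° (east) — crosses 180°.
Leg 4: -74.77° → +147.09°, shortest Δλ = -138.14° (west) — crosses 180°.
Total crossings: 4.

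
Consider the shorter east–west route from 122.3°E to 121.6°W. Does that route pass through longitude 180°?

Naïve |-121.6 − 122.3| = 243.9° > 180°, so the shorter arc goes the other way round — across 180°.
Signed shortest Δλ = ((-121.6 − 122.3 + 180) mod 360) − 180 = 116.1°.
Going east by 116.1° from +122.3° passes through 180° before reaching -121.6°.

Yes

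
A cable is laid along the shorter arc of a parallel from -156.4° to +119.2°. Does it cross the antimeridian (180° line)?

Naïve |119.2 − -156.4| = 275.6° > 180°, so the shorter arc goes the other way round — across 180°.
Signed shortest Δλ = ((119.2 − -156.4 + 180) mod 360) − 180 = -84.4°.
Going west by 84.4° from -156.4° passes through 180° before reaching +119.2°.

Yes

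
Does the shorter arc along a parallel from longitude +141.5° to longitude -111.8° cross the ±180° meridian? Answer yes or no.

Naïve |-111.8 − 141.5| = 253.3° > 180°, so the shorter arc goes the other way round — across 180°.
Signed shortest Δλ = ((-111.8 − 141.5 + 180) mod 360) − 180 = 106.7°.
Going east by 106.7° from +141.5° passes through 180° before reaching -111.8°.

Yes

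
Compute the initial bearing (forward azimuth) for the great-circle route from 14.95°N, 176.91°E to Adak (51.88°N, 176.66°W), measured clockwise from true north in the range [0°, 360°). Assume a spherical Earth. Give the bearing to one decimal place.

6.6°

Δλ = -176.66 − 176.91 = -353.57°; wrapped into (−180°, 180°]: 6.43°.
θ = atan2( sin Δλ · cos φ₂ , cos φ₁ · sin φ₂ − sin φ₁ · cos φ₂ · cos Δλ )
  = atan2(0.06913, 0.60184) = 6.553° → normalised to [0°, 360°): 6.553°.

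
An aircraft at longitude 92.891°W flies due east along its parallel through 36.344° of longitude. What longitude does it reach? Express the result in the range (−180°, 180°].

Start at -92.891°; shift +36.344° → -56.547°.
-56.547° already lies in (−180°, 180°].

56.547°W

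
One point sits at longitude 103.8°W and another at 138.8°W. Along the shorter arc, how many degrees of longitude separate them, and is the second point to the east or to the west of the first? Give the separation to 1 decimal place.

35.0° west

Raw difference: -138.8 − -103.8 = -35.0°.
Normalise into (−180°, 180°]: -35.0° stays -35.0°.
Negative ⇒ the second point lies to the west; separation 35.0°.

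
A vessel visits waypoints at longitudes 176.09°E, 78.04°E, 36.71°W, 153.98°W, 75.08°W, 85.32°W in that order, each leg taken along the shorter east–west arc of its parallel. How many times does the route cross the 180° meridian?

Leg 1: +176.09° → +78.04°, shortest Δλ = -98.05° (west) — does not cross 180°.
Leg 2: +78.04° → -36.71°, shortest Δλ = -114.75° (west) — does not cross 180°.
Leg 3: -36.71° → -153.98°, shortest Δλ = -117.27° (west) — does not cross 180°.
Leg 4: -153.98° → -75.08°, shortest Δλ = 78.9° (east) — does not cross 180°.
Leg 5: -75.08° → -85.32°, shortest Δλ = -10.24° (west) — does not cross 180°.
Total crossings: 0.

0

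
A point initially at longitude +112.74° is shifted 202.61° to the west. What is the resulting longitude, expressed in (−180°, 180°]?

-89.87°

Start at +112.74°; shift −202.61° → -89.87°.
-89.87° already lies in (−180°, 180°].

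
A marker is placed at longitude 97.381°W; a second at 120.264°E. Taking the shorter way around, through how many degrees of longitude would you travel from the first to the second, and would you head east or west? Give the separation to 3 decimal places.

142.355° west

Raw difference: 120.264 − -97.381 = 217.645°.
Normalise into (−180°, 180°]: 217.645° − 360° = -142.355°.
Negative ⇒ the second point lies to the west; separation 142.355°.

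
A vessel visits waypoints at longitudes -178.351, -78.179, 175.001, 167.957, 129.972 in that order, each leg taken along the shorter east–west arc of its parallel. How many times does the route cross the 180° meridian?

Leg 1: -178.351° → -78.179°, shortest Δλ = 100.172° (east) — does not cross 180°.
Leg 2: -78.179° → +175.001°, shortest Δλ = -106.82° (west) — crosses 180°.
Leg 3: +175.001° → +167.957°, shortest Δλ = -7.044° (west) — does not cross 180°.
Leg 4: +167.957° → +129.972°, shortest Δλ = -37.985° (west) — does not cross 180°.
Total crossings: 1.

1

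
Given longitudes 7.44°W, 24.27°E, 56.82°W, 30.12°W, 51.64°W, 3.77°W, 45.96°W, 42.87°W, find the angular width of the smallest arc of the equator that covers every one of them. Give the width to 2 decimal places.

Sort the longitudes: -56.82°, -51.64°, -45.96°, -42.87°, -30.12°, -7.44°, -3.77°, +24.27°.
Eastward gaps between consecutive values (wrapping around): 5.18°, 5.68°, 3.09°, 12.75°, 22.68°, 3.67°, 28.04°, 278.91°.
Largest gap = 278.91° ⇒ minimal covering band is its complement: 360° − 278.91° = 81.09°.
Band runs from -56.82° eastward to +24.27°.

81.09°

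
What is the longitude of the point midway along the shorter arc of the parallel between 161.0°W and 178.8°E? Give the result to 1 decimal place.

171.1°W

Signed shortest Δλ from -161.0° to +178.8° is -20.2°.
Midpoint longitude = -161.0° + (-20.2°)/2 = -161.0° − 10.1° = -171.1°.
(The naïve average (-161.0 + +178.8)/2 = 8.9° is on the wrong side of the globe.)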